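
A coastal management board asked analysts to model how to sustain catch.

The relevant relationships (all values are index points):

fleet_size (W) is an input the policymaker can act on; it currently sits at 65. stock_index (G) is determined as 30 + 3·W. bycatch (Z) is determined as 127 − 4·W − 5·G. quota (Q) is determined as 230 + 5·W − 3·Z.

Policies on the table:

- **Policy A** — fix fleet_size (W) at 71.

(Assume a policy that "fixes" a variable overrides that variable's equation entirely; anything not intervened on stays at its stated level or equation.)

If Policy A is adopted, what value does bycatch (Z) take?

-1372

Policy A (W := 71):
  W = 71
  G = 30 + 3·71 = 243
  Z = 127 − 4·71 − 5·243 = -1372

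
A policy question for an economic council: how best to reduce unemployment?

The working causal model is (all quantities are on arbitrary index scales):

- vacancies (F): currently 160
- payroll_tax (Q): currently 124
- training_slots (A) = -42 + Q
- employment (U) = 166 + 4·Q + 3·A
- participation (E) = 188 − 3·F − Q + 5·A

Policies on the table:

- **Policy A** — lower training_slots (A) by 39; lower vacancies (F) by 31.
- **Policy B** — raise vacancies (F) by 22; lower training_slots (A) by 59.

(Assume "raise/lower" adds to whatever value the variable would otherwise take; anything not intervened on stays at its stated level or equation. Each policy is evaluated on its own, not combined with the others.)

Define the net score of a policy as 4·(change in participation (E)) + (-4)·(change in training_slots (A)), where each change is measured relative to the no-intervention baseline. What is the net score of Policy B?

-1208

Baseline:
  F = 160
  Q = 124
  A = -42 + 124 = 82
  E = 188 − 3·160 − 124 + 5·82 = -6
Policy B (F + 22, A − 59):
  F = 160 + 22 = 182
  Q = 124
  A = -42 + 124 (−59 from intervention) = 23
  E = 188 − 3·182 − 124 + 5·23 = -367
ΔE = -367 − (-6) = -361; ΔA = 23 − 82 = -59
Score = 4·(-361) + (-4)·(-59) = -1208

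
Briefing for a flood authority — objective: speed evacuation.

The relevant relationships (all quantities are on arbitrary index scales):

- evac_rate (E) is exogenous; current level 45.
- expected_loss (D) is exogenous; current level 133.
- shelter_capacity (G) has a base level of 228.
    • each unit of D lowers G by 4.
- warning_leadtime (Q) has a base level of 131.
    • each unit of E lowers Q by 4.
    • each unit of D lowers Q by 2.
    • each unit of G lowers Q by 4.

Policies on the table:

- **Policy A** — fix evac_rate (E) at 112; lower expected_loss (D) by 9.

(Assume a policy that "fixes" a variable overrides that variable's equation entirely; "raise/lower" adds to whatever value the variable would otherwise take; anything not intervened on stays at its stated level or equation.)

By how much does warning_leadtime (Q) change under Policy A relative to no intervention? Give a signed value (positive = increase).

-394

Baseline:
  E = 45
  D = 133
  G = 228 − 4·133 = -304
  Q = 131 − 4·45 − 2·133 − 4·(-304) = 901
Policy A (E := 112, D − 9):
  E = 112
  D = 133 − 9 = 124
  G = 228 − 4·124 = -268
  Q = 131 − 4·112 − 2·124 − 4·(-268) = 507
Change in Q: 507 − 901 = -394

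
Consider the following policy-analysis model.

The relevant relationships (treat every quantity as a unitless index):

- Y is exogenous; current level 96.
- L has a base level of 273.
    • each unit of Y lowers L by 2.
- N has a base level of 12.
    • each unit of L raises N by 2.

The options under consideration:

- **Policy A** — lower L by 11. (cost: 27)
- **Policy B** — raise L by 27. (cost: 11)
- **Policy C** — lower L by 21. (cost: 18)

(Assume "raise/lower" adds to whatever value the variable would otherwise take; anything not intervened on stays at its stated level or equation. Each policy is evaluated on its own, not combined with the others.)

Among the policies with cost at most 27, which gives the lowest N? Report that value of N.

132

Policy A (L − 11):
  Y = 96
  L = 273 − 2·96 (−11 from intervention) = 70
  N = 12 + 2·70 = 152
Policy B (L + 27):
  Y = 96
  L = 273 − 2·96 (+27 from intervention) = 108
  N = 12 + 2·108 = 228
Policy C (L − 21):
  Y = 96
  L = 273 − 2·96 (−21 from intervention) = 60
  N = 12 + 2·60 = 132
Comparing — Policy A: N=152, Policy B: N=228, Policy C: N=132. Lowest is 132 (Policy C).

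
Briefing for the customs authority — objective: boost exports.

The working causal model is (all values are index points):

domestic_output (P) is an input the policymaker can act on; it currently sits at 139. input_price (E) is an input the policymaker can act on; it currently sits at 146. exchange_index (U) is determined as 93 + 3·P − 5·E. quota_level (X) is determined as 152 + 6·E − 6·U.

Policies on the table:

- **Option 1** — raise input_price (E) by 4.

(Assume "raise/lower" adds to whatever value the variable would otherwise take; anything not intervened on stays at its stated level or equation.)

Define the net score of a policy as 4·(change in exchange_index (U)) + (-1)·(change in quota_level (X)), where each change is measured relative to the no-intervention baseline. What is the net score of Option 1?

-224

Baseline:
  P = 139
  E = 146
  U = 93 + 3·139 − 5·146 = -220
  X = 152 + 6·146 − 6·(-220) = 2348
Option 1 (E + 4):
  P = 139
  E = 146 + 4 = 150
  U = 93 + 3·139 − 5·150 = -240
  X = 152 + 6·150 − 6·(-240) = 2492
ΔU = -240 − (-220) = -20; ΔX = 2492 − 2348 = 144
Score = 4·(-20) + (-1)·144 = -224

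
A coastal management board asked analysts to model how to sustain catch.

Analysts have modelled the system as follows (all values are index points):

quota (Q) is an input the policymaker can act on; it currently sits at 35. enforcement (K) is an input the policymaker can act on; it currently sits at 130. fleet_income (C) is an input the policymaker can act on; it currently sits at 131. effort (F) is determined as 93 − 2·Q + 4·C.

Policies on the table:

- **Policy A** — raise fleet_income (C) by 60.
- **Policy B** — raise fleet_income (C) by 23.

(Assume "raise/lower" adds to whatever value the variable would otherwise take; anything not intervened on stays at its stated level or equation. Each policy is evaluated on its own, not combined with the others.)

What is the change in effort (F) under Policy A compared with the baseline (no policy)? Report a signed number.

Baseline:
  Q = 35
  C = 131
  F = 93 − 2·35 + 4·131 = 547
Policy A (C + 60):
  Q = 35
  C = 131 + 60 = 191
  F = 93 − 2·35 + 4·191 = 787
Change in F: 787 − 547 = 240

240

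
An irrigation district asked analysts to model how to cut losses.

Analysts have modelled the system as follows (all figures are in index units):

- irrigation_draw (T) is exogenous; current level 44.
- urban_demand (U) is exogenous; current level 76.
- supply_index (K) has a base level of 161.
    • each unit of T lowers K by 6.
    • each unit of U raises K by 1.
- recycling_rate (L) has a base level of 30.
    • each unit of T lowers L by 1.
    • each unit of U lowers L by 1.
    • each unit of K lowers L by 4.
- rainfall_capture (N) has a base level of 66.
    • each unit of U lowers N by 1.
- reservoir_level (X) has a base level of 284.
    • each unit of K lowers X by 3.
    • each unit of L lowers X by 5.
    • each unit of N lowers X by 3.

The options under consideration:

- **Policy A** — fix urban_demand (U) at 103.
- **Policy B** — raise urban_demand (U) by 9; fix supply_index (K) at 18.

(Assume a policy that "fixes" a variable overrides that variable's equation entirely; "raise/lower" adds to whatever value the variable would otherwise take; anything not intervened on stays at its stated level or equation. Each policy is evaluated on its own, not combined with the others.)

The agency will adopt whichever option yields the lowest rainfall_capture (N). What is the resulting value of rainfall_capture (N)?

-37

Policy A (U := 103):
  U = 103
  N = 66 − 103 = -37
Policy B (U + 9, K := 18):
  U = 76 + 9 = 85
  N = 66 − 85 = -19
Comparing — Policy A: N=-37, Policy B: N=-19. Lowest is -37 (Policy A).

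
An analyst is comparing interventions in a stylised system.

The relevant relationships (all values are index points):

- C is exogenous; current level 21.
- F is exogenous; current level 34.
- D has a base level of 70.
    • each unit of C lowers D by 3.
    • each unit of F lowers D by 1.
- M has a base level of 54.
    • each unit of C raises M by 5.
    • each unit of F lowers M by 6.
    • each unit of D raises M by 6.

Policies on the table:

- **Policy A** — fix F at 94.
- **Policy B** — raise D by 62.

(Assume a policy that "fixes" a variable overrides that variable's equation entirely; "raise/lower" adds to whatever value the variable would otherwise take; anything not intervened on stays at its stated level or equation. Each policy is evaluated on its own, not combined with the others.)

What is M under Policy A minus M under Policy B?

-1092

Policy A (F := 94):
  C = 21
  F = 94
  D = 70 − 3·21 − 94 = -87
  M = 54 + 5·21 − 6·94 + 6·(-87) = -927
Policy B (D + 62):
  C = 21
  F = 34
  D = 70 − 3·21 − 34 (+62 from intervention) = 35
  M = 54 + 5·21 − 6·34 + 6·35 = 165
M: -927 − 165 = -1092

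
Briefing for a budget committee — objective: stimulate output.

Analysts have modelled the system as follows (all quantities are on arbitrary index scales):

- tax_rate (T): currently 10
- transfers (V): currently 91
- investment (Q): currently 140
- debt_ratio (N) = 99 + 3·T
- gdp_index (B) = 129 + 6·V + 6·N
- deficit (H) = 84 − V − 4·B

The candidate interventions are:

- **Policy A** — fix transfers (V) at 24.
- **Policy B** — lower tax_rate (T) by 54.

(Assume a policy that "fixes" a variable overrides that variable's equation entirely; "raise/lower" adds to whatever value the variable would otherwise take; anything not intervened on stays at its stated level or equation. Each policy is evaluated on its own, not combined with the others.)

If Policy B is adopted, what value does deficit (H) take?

-1915

Policy B (T − 54):
  T = 10 − 54 = -44
  V = 91
  N = 99 + 3·(-44) = -33
  B = 129 + 6·91 + 6·(-33) = 477
  H = 84 − 91 − 4·477 = -1915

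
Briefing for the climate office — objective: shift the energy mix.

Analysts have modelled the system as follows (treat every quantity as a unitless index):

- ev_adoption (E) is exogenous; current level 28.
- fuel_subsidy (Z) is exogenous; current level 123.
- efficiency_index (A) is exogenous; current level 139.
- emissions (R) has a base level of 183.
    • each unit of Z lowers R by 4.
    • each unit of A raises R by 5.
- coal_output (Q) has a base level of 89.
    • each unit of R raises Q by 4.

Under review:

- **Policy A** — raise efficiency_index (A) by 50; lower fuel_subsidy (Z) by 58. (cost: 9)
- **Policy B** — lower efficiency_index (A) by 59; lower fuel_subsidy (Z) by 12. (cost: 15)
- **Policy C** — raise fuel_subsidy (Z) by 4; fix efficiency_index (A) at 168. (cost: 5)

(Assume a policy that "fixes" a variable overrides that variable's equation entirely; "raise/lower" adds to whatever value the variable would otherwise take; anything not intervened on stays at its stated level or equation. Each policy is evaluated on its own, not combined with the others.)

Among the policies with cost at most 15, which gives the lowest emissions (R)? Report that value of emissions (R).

139

Policy A (A + 50, Z − 58):
  Z = 123 − 58 = 65
  A = 139 + 50 = 189
  R = 183 − 4·65 + 5·189 = 868
Policy B (A − 59, Z − 12):
  Z = 123 − 12 = 111
  A = 139 − 59 = 80
  R = 183 − 4·111 + 5·80 = 139
Policy C (Z + 4, A := 168):
  Z = 123 + 4 = 127
  A = 168
  R = 183 − 4·127 + 5·168 = 515
Comparing — Policy A: R=868, Policy B: R=139, Policy C: R=515. Lowest is 139 (Policy B).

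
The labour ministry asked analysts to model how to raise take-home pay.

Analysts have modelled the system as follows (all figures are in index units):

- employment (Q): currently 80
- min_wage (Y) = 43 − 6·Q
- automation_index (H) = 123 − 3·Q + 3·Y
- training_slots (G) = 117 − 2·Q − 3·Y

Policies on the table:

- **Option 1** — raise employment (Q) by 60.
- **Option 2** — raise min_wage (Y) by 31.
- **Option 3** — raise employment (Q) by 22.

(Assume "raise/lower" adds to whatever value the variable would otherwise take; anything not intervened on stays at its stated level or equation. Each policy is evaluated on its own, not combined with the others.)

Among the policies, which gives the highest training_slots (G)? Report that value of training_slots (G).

Option 1 (Q + 60):
  Q = 80 + 60 = 140
  Y = 43 − 6·140 = -797
  G = 117 − 2·140 − 3·(-797) = 2228
Option 2 (Y + 31):
  Q = 80
  Y = 43 − 6·80 (+31 from intervention) = -406
  G = 117 − 2·80 − 3·(-406) = 1175
Option 3 (Q + 22):
  Q = 80 + 22 = 102
  Y = 43 − 6·102 = -569
  G = 117 − 2·102 − 3·(-569) = 1620
Comparing — Option 1: G=2228, Option 2: G=1175, Option 3: G=1620. Highest is 2228 (Option 1).

2228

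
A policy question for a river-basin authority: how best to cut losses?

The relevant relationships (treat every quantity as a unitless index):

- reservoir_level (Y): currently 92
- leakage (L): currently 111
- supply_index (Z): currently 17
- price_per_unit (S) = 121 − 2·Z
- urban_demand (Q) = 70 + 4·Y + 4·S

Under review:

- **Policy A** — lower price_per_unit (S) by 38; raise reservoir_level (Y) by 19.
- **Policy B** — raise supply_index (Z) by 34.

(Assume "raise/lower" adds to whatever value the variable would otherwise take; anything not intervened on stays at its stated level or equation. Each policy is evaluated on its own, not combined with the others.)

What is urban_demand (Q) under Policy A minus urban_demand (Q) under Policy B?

Policy A (S − 38, Y + 19):
  Y = 92 + 19 = 111
  Z = 17
  S = 121 − 2·17 (−38 from intervention) = 49
  Q = 70 + 4·111 + 4·49 = 710
Policy B (Z + 34):
  Y = 92
  Z = 17 + 34 = 51
  S = 121 − 2·51 = 19
  Q = 70 + 4·92 + 4·19 = 514
Q: 710 − 514 = 196

196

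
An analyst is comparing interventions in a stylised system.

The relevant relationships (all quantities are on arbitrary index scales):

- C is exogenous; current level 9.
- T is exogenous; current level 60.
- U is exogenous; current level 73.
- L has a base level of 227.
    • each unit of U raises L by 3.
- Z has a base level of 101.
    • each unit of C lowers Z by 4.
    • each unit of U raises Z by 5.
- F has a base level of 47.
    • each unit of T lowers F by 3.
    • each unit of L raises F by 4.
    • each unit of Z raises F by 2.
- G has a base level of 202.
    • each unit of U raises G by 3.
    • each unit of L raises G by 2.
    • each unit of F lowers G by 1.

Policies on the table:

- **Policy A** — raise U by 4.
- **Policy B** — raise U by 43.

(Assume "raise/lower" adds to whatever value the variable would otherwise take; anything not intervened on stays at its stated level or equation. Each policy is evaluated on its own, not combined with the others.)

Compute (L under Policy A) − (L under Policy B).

Policy A (U + 4):
  U = 73 + 4 = 77
  L = 227 + 3·77 = 458
Policy B (U + 43):
  U = 73 + 43 = 116
  L = 227 + 3·116 = 575
L: 458 − 575 = -117

-117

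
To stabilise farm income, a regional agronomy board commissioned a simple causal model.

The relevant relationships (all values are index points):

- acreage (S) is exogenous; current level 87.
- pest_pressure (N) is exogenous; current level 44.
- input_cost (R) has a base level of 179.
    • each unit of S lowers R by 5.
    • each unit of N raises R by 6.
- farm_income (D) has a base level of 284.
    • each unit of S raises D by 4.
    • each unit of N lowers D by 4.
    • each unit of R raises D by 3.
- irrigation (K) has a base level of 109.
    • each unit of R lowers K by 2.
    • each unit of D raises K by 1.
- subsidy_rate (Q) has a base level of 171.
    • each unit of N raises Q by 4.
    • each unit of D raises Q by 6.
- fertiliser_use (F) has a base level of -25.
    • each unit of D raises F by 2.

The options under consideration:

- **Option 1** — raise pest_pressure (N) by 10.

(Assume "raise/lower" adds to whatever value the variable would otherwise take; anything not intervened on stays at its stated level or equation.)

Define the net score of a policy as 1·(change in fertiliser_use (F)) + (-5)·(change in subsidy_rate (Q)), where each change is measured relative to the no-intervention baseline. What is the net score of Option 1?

-4120

Baseline:
  S = 87
  N = 44
  R = 179 − 5·87 + 6·44 = 8
  D = 284 + 4·87 − 4·44 + 3·8 = 480
  Q = 171 + 4·44 + 6·480 = 3227
  F = -25 + 2·480 = 935
Option 1 (N + 10):
  S = 87
  N = 44 + 10 = 54
  R = 179 − 5·87 + 6·54 = 68
  D = 284 + 4·87 − 4·54 + 3·68 = 620
  Q = 171 + 4·54 + 6·620 = 4107
  F = -25 + 2·620 = 1215
ΔF = 1215 − 935 = 280; ΔQ = 4107 − 3227 = 880
Score = 1·280 + (-5)·880 = -4120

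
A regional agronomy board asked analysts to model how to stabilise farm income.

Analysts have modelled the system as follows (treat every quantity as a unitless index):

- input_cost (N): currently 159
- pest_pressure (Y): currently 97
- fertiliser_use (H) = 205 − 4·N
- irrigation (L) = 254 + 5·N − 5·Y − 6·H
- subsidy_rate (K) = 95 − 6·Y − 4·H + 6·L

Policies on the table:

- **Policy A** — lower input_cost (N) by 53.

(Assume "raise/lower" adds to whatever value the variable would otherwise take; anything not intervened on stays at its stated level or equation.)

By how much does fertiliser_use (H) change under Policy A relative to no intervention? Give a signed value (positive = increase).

212

Baseline:
  N = 159
  H = 205 − 4·159 = -431
Policy A (N − 53):
  N = 159 − 53 = 106
  H = 205 − 4·106 = -219
Change in H: -219 − (-431) = 212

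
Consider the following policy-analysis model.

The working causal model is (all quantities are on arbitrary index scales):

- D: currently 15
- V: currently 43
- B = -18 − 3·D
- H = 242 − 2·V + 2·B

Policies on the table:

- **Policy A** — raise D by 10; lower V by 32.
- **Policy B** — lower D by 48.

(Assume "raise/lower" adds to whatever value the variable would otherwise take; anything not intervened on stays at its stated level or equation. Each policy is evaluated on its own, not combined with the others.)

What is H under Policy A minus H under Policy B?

-284

Policy A (D + 10, V − 32):
  D = 15 + 10 = 25
  V = 43 − 32 = 11
  B = -18 − 3·25 = -93
  H = 242 − 2·11 + 2·(-93) = 34
Policy B (D − 48):
  D = 15 − 48 = -33
  V = 43
  B = -18 − 3·(-33) = 81
  H = 242 − 2·43 + 2·81 = 318
H: 34 − 318 = -284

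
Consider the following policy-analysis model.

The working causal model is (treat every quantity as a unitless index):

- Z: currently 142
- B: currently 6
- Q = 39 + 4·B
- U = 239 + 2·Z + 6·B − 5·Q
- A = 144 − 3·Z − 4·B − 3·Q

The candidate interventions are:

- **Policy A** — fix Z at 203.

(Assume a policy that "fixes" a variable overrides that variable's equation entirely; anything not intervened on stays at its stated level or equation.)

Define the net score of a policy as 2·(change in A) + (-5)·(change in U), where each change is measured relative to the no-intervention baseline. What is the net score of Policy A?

-976

Baseline:
  Z = 142
  B = 6
  Q = 39 + 4·6 = 63
  U = 239 + 2·142 + 6·6 − 5·63 = 244
  A = 144 − 3·142 − 4·6 − 3·63 = -495
Policy A (Z := 203):
  Z = 203
  B = 6
  Q = 39 + 4·6 = 63
  U = 239 + 2·203 + 6·6 − 5·63 = 366
  A = 144 − 3·203 − 4·6 − 3·63 = -678
ΔA = -678 − (-495) = -183; ΔU = 366 − 244 = 122
Score = 2·(-183) + (-5)·122 = -976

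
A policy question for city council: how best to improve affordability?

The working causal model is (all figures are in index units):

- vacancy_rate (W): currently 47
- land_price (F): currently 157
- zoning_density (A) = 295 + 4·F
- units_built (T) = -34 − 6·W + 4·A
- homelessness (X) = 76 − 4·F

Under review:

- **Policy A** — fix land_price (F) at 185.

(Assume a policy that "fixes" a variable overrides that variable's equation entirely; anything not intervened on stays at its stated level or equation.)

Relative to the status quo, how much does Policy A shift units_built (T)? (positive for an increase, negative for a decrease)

448

Baseline:
  W = 47
  F = 157
  A = 295 + 4·157 = 923
  T = -34 − 6·47 + 4·923 = 3376
Policy A (F := 185):
  W = 47
  F = 185
  A = 295 + 4·185 = 1035
  T = -34 − 6·47 + 4·1035 = 3824
Change in T: 3824 − 3376 = 448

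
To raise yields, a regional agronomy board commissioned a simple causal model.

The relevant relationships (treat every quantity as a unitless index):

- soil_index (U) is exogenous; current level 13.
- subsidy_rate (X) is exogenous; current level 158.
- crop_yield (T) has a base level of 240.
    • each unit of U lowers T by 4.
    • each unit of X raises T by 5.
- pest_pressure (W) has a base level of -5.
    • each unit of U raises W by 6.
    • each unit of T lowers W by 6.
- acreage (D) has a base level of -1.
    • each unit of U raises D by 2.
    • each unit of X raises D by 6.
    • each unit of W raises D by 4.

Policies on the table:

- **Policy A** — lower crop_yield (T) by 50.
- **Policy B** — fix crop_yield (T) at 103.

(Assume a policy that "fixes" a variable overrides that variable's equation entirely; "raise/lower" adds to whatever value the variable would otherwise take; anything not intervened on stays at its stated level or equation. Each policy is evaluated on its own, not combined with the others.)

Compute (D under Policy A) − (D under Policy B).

Policy A (T − 50):
  U = 13
  X = 158
  T = 240 − 4·13 + 5·158 (−50 from intervention) = 928
  W = -5 + 6·13 − 6·928 = -5495
  D = -1 + 2·13 + 6·158 + 4·(-5495) = -21007
Policy B (T := 103):
  U = 13
  X = 158
  T = 103
  W = -5 + 6·13 − 6·103 = -545
  D = -1 + 2·13 + 6·158 + 4·(-545) = -1207
D: -21007 − (-1207) = -19800

-19800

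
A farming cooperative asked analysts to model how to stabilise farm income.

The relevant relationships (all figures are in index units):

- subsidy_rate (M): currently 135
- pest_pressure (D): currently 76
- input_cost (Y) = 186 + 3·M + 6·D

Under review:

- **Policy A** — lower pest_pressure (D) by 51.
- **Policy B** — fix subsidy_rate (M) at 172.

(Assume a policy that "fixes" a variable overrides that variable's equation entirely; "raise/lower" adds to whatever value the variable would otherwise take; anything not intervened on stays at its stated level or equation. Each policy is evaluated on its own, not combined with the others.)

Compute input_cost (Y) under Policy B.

Policy B (M := 172):
  M = 172
  D = 76
  Y = 186 + 3·172 + 6·76 = 1158

1158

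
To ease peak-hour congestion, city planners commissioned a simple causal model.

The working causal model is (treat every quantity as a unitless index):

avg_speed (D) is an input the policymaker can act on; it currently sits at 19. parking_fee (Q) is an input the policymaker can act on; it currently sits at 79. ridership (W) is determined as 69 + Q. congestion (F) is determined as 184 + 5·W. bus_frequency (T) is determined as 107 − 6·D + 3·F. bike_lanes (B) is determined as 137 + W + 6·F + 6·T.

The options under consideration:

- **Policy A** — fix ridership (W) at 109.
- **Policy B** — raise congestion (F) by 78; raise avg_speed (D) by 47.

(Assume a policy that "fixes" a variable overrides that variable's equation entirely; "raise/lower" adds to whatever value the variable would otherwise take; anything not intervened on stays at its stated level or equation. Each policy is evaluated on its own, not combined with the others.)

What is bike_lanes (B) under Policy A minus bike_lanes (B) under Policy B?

Policy A (W := 109):
  D = 19
  Q = 79
  W = 109
  F = 184 + 5·109 = 729
  T = 107 − 6·19 + 3·729 = 2180
  B = 137 + 109 + 6·729 + 6·2180 = 17700
Policy B (F + 78, D + 47):
  D = 19 + 47 = 66
  Q = 79
  W = 69 + 79 = 148
  F = 184 + 5·148 (+78 from intervention) = 1002
  T = 107 − 6·66 + 3·1002 = 2717
  B = 137 + 148 + 6·1002 + 6·2717 = 22599
B: 17700 − 22599 = -4899

-4899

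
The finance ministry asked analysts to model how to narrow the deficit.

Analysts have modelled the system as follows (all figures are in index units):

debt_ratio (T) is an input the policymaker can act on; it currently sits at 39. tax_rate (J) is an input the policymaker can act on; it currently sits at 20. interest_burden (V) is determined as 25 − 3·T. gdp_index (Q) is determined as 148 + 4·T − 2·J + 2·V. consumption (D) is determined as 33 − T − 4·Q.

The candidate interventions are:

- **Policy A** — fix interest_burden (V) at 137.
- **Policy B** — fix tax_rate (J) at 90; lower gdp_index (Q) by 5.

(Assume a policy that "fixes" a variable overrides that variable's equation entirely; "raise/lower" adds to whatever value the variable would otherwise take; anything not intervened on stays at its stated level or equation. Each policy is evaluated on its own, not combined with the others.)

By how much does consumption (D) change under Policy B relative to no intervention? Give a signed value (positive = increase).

580

Baseline:
  T = 39
  J = 20
  V = 25 − 3·39 = -92
  Q = 148 + 4·39 − 2·20 + 2·(-92) = 80
  D = 33 − 39 − 4·80 = -326
Policy B (J := 90, Q − 5):
  T = 39
  J = 90
  V = 25 − 3·39 = -92
  Q = 148 + 4·39 − 2·90 + 2·(-92) (−5 from intervention) = -65
  D = 33 − 39 − 4·(-65) = 254
Change in D: 254 − (-326) = 580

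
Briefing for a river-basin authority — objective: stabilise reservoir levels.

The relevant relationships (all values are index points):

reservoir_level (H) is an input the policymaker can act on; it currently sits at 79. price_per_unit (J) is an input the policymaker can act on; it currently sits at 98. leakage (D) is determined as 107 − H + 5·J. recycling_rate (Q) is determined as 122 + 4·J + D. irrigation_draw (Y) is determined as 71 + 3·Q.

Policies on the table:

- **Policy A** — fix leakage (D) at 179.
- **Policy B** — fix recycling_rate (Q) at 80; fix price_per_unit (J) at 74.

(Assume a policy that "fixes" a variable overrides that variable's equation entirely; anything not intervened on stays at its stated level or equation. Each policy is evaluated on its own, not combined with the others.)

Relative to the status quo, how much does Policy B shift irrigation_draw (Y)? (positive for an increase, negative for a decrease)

Baseline:
  H = 79
  J = 98
  D = 107 − 79 + 5·98 = 518
  Q = 122 + 4·98 + 518 = 1032
  Y = 71 + 3·1032 = 3167
Policy B (Q := 80, J := 74):
  H = 79
  J = 74
  D = 107 − 79 + 5·74 = 398
  Q = 80
  Y = 71 + 3·80 = 311
Change in Y: 311 − 3167 = -2856

-2856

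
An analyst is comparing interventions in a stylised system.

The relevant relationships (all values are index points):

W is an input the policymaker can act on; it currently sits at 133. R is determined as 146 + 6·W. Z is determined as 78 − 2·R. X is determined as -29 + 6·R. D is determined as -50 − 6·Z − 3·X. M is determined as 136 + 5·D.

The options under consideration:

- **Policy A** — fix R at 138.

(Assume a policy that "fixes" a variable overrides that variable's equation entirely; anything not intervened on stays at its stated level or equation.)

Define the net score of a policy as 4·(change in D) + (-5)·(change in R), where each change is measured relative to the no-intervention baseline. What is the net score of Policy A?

23374

Baseline:
  W = 133
  R = 146 + 6·133 = 944
  Z = 78 − 2·944 = -1810
  X = -29 + 6·944 = 5635
  D = -50 − 6·(-1810) − 3·5635 = -6095
Policy A (R := 138):
  W = 133
  R = 138
  Z = 78 − 2·138 = -198
  X = -29 + 6·138 = 799
  D = -50 − 6·(-198) − 3·799 = -1259
ΔD = -1259 − (-6095) = 4836; ΔR = 138 − 944 = -806
Score = 4·4836 + (-5)·(-806) = 23374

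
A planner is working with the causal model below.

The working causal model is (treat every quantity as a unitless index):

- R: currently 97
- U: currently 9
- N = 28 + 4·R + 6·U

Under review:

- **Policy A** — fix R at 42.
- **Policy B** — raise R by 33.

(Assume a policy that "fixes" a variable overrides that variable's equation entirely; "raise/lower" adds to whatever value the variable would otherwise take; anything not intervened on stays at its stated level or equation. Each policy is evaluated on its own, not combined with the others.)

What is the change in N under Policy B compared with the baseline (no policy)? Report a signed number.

Baseline:
  R = 97
  U = 9
  N = 28 + 4·97 + 6·9 = 470
Policy B (R + 33):
  R = 97 + 33 = 130
  U = 9
  N = 28 + 4·130 + 6·9 = 602
Change in N: 602 − 470 = 132

132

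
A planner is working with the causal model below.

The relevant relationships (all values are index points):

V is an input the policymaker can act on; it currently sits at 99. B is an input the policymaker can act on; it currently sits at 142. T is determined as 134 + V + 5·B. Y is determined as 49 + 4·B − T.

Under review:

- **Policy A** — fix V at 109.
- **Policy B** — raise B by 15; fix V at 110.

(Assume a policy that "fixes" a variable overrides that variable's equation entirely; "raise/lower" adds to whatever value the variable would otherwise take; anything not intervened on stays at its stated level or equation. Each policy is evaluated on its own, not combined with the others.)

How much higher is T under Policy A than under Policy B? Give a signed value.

-76

Policy A (V := 109):
  V = 109
  B = 142
  T = 134 + 109 + 5·142 = 953
Policy B (B + 15, V := 110):
  V = 110
  B = 142 + 15 = 157
  T = 134 + 110 + 5·157 = 1029
T: 953 − 1029 = -76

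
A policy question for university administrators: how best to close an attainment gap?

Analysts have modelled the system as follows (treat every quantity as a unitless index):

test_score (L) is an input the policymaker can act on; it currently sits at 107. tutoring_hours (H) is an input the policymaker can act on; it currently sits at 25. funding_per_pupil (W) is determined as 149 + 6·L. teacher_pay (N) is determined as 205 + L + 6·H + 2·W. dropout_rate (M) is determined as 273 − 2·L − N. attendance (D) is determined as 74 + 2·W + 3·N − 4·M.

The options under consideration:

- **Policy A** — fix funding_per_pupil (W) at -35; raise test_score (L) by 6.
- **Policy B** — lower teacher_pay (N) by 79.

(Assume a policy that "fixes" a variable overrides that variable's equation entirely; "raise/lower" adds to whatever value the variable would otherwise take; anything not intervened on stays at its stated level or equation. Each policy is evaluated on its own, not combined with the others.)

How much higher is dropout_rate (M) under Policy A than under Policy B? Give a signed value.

1555

Policy A (W := -35, L + 6):
  L = 107 + 6 = 113
  H = 25
  W = -35
  N = 205 + 113 + 6·25 + 2·(-35) = 398
  M = 273 − 2·113 − 398 = -351
Policy B (N − 79):
  L = 107
  H = 25
  W = 149 + 6·107 = 791
  N = 205 + 107 + 6·25 + 2·791 (−79 from intervention) = 1965
  M = 273 − 2·107 − 1965 = -1906
M: -351 − (-1906) = 1555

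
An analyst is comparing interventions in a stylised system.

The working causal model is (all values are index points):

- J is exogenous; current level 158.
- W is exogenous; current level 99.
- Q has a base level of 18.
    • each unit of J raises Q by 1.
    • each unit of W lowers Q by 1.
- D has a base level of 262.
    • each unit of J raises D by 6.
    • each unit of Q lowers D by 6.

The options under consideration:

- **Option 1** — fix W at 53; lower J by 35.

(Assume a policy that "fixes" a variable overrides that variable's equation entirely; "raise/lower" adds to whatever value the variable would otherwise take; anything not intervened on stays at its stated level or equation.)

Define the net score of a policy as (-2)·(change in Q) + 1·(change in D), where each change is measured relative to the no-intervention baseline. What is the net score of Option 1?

Baseline:
  J = 158
  W = 99
  Q = 18 + 158 − 99 = 77
  D = 262 + 6·158 − 6·77 = 748
Option 1 (W := 53, J − 35):
  J = 158 − 35 = 123
  W = 53
  Q = 18 + 123 − 53 = 88
  D = 262 + 6·123 − 6·88 = 472
ΔQ = 88 − 77 = 11; ΔD = 472 − 748 = -276
Score = (-2)·11 + 1·(-276) = -298

-298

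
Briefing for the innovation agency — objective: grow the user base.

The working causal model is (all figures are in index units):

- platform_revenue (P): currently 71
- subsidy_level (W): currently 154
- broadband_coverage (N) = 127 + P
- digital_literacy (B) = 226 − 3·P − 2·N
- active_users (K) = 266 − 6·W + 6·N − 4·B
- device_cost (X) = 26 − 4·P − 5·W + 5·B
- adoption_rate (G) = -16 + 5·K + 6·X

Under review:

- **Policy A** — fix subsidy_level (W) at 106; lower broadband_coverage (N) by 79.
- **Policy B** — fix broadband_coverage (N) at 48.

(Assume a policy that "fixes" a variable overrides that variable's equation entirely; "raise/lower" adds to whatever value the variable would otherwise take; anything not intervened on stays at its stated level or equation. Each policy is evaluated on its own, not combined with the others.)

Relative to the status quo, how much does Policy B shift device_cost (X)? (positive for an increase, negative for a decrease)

1500

Baseline:
  P = 71
  W = 154
  N = 127 + 71 = 198
  B = 226 − 3·71 − 2·198 = -383
  X = 26 − 4·71 − 5·154 + 5·(-383) = -2943
Policy B (N := 48):
  P = 71
  W = 154
  N = 48
  B = 226 − 3·71 − 2·48 = -83
  X = 26 − 4·71 − 5·154 + 5·(-83) = -1443
Change in X: -1443 − (-2943) = 1500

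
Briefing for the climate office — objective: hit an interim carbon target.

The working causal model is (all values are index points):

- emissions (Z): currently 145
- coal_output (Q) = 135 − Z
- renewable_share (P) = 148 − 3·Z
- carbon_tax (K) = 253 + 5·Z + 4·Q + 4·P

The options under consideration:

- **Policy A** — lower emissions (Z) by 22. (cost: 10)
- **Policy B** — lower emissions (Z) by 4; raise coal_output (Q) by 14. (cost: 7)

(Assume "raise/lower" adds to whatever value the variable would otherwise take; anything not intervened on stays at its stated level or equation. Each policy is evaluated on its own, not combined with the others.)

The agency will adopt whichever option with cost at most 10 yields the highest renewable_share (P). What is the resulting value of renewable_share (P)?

-221

Policy A (Z − 22):
  Z = 145 − 22 = 123
  P = 148 − 3·123 = -221
Policy B (Z − 4, Q + 14):
  Z = 145 − 4 = 141
  P = 148 − 3·141 = -275
Comparing — Policy A: P=-221, Policy B: P=-275. Highest is -221 (Policy A).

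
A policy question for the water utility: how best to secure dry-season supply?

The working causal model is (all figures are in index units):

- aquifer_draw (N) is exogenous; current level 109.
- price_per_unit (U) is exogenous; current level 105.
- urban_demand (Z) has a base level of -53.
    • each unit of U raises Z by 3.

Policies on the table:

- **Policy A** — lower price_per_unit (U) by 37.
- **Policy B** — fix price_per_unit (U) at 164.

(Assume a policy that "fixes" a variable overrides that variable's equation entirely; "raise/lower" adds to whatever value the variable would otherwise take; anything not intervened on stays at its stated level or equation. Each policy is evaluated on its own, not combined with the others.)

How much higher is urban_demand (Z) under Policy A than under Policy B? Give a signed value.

-288

Policy A (U − 37):
  U = 105 − 37 = 68
  Z = -53 + 3·68 = 151
Policy B (U := 164):
  U = 164
  Z = -53 + 3·164 = 439
Z: 151 − 439 = -288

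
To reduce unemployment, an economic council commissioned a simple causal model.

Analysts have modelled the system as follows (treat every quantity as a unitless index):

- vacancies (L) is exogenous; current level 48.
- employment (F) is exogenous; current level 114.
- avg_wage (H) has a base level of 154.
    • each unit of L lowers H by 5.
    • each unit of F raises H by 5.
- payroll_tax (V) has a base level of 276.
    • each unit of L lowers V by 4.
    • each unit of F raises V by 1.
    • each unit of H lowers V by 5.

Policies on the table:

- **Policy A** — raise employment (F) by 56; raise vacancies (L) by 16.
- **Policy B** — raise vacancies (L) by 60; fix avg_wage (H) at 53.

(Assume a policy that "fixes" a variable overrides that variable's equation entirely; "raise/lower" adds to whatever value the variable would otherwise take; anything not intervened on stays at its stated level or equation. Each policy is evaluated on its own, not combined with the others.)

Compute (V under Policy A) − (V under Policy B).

-2923

Policy A (F + 56, L + 16):
  L = 48 + 16 = 64
  F = 114 + 56 = 170
  H = 154 − 5·64 + 5·170 = 684
  V = 276 − 4·64 + 170 − 5·684 = -3230
Policy B (L + 60, H := 53):
  L = 48 + 60 = 108
  F = 114
  H = 53
  V = 276 − 4·108 + 114 − 5·53 = -307
V: -3230 − (-307) = -2923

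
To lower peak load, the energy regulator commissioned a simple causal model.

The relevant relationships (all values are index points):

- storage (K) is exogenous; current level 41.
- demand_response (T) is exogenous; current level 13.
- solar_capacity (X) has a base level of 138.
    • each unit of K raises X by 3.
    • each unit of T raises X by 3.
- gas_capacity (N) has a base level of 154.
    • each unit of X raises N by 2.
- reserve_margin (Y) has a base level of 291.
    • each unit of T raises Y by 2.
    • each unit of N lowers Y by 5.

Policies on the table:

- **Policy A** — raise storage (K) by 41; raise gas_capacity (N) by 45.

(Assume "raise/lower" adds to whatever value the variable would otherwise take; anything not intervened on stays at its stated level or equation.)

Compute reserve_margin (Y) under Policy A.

-4908

Policy A (K + 41, N + 45):
  K = 41 + 41 = 82
  T = 13
  X = 138 + 3·82 + 3·13 = 423
  N = 154 + 2·423 (+45 from intervention) = 1045
  Y = 291 + 2·13 − 5·1045 = -4908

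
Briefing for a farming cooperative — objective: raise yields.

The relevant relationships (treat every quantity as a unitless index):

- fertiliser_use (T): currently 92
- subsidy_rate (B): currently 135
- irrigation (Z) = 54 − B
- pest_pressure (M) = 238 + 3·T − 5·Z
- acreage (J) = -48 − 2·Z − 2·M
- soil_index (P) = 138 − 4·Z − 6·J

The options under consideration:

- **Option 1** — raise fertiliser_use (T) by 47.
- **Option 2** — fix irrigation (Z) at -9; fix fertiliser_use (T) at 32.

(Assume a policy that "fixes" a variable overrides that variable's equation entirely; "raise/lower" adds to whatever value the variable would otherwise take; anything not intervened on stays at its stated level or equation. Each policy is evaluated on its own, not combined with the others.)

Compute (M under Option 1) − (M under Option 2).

Option 1 (T + 47):
  T = 92 + 47 = 139
  B = 135
  Z = 54 − 135 = -81
  M = 238 + 3·139 − 5·(-81) = 1060
Option 2 (Z := -9, T := 32):
  T = 32
  B = 135
  Z = -9
  M = 238 + 3·32 − 5·(-9) = 379
M: 1060 − 379 = 681

681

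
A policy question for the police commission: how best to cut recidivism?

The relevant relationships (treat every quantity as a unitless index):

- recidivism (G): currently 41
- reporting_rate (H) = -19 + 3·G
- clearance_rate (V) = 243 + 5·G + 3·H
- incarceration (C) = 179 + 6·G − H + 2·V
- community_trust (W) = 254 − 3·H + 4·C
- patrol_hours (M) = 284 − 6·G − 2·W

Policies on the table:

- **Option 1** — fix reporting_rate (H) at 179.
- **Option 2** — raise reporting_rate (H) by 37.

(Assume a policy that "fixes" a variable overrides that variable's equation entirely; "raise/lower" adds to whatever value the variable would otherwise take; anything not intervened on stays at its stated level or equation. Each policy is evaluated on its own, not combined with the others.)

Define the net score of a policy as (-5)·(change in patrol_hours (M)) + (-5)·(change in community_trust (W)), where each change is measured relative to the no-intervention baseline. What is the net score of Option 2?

Baseline:
  G = 41
  H = -19 + 3·41 = 104
  V = 243 + 5·41 + 3·104 = 760
  C = 179 + 6·41 − 104 + 2·760 = 1841
  W = 254 − 3·104 + 4·1841 = 7306
  M = 284 − 6·41 − 2·7306 = -14574
Option 2 (H + 37):
  G = 41
  H = -19 + 3·41 (+37 from intervention) = 141
  V = 243 + 5·41 + 3·141 = 871
  C = 179 + 6·41 − 141 + 2·871 = 2026
  W = 254 − 3·141 + 4·2026 = 7935
  M = 284 − 6·41 − 2·7935 = -15832
ΔM = -15832 − (-14574) = -1258; ΔW = 7935 − 7306 = 629
Score = (-5)·(-1258) + (-5)·629 = 3145

3145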